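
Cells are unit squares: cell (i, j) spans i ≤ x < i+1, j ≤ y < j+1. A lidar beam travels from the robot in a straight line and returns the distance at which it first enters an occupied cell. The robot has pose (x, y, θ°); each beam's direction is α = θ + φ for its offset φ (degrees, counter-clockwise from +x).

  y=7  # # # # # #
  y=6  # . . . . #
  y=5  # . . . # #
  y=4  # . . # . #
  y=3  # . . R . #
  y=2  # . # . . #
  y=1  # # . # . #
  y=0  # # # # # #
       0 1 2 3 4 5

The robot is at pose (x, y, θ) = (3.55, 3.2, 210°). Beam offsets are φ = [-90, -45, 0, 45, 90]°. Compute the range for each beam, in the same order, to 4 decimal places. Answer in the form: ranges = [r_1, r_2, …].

beam 1: φ=-90°, α=120°
  d=(-0.5000,0.8660)  start (3,3)  tX=1.1000 tY=0.9238  stride 1/|dx|=2.0000 1/|dy|=1.1547
    cross y-line → (3,4), t=0.9238 (wall)
  → r_1 = 0.9238
beam 2: φ=-45°, α=165°
  d=(-0.9659,0.2588)  start (3,3)  tX=0.5694 tY=3.0910  stride 1/|dx|=1.0353 1/|dy|=3.8637
    cross x-line → (2,3), t=0.5694
    cross x-line → (1,3), t=1.6047
    cross x-line → (0,3), t=2.6400 (wall)
  → r_2 = 2.6400
beam 3: φ=0°, α=210°
  d=(-0.8660,-0.5000)  start (3,3)  tX=0.6351 tY=0.4000  stride 1/|dx|=1.1547 1/|dy|=2.0000
    cross y-line → (3,2), t=0.4000
    cross x-line → (2,2), t=0.6351 (wall)
  → r_3 = 0.6351
beam 4: φ=45°, α=255°
  d=(-0.2588,-0.9659)  start (3,3)  tX=2.1250 tY=0.2071  stride 1/|dx|=3.8637 1/|dy|=1.0353
    cross y-line → (3,2), t=0.2071
    cross y-line → (3,1), t=1.2423 (wall)
  → r_4 = 1.2423
beam 5: φ=90°, α=300°
  d=(0.5000,-0.8660)  start (3,3)  tX=0.9000 tY=0.2309  stride 1/|dx|=2.0000 1/|dy|=1.1547
    cross y-line → (3,2), t=0.2309
    cross x-line → (4,2), t=0.9000
    cross y-line → (4,1), t=1.3856
    cross y-line → (4,0), t=2.5403 (wall)
  → r_5 = 2.5403

ranges = [0.9238, 2.6400, 0.6351, 1.2423, 2.5403]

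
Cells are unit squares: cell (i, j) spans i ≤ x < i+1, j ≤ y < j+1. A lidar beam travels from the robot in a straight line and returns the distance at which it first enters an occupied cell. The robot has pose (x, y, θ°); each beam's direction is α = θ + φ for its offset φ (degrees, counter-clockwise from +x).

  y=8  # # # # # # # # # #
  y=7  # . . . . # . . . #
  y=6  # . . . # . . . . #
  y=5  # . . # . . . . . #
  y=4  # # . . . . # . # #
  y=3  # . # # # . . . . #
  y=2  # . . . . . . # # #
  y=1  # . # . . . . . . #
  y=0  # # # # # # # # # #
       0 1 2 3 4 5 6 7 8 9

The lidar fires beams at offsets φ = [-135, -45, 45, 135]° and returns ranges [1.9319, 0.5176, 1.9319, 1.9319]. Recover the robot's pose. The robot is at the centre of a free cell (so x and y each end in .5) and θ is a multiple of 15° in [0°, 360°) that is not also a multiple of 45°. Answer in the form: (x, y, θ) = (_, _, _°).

Enumerate (i+0.5, j+0.5, θ) over the 44 free cells and 16 admissible headings. For each, cast all 4 beams and compare to the given ranges.
  (4.5, 1.5, 15°): beam 1 = 0.5774 ≠ 1.9319 ✗
  (8.5, 7.5, 75°): beam 1 = 1.0000 ≠ 1.9319 ✗
  (5.5, 6.5, 75°): beam 1 = 1.7321 ≠ 1.9319 ✗
  (2.5, 6.5, 210°): beam 1 = 1.5529 ≠ 1.9319 ✗
  (7.5, 6.5, 105°): beam 1 = 1.7321 ≠ 1.9319 ✗
  …
  (5.5, 1.5, 330°): r_1=1.9319, r_2=0.5176, r_3=1.9319, r_4=1.9319 — all match ✓
Unique over the lattice → pose = (5.5, 1.5, 330°).

(x, y, θ) = (5.5, 1.5, 330°)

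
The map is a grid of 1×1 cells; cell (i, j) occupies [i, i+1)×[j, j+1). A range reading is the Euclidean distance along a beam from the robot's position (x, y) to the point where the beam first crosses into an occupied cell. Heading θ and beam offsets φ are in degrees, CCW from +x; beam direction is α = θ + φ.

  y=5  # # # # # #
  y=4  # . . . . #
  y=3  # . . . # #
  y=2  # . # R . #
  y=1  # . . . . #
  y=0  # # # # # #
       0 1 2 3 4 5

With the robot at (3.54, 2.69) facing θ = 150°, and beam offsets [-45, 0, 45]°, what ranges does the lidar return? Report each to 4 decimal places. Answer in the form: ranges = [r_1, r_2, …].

ranges = [2.3915, 2.9329, 0.5590]

beam 1: φ=-45°, α=105°
  d=(-0.2588,0.9659)  start (3,2)  tX=2.0864 tY=0.3209  stride 1/|dx|=3.8637 1/|dy|=1.0353
    cross y-line → (3,3), t=0.3209
    cross y-line → (3,4), t=1.3562
    cross x-line → (2,4), t=2.0864
    cross y-line → (2,5), t=2.3915 (wall)
  → r_1 = 2.3915
beam 2: φ=0°, α=150°
  d=(-0.8660,0.5000)  start (3,2)  tX=0.6235 tY=0.6200  stride 1/|dx|=1.1547 1/|dy|=2.0000
    cross y-line → (3,3), t=0.6200
    cross x-line → (2,3), t=0.6235
    cross x-line → (1,3), t=1.7782
    cross y-line → (1,4), t=2.6200
    cross x-line → (0,4), t=2.9329 (wall)
  → r_2 = 2.9329
beam 3: φ=45°, α=195°
  d=(-0.9659,-0.2588)  start (3,2)  tX=0.5590 tY=2.6660  stride 1/|dx|=1.0353 1/|dy|=3.8637
    cross x-line → (2,2), t=0.5590 (wall)
  → r_3 = 0.5590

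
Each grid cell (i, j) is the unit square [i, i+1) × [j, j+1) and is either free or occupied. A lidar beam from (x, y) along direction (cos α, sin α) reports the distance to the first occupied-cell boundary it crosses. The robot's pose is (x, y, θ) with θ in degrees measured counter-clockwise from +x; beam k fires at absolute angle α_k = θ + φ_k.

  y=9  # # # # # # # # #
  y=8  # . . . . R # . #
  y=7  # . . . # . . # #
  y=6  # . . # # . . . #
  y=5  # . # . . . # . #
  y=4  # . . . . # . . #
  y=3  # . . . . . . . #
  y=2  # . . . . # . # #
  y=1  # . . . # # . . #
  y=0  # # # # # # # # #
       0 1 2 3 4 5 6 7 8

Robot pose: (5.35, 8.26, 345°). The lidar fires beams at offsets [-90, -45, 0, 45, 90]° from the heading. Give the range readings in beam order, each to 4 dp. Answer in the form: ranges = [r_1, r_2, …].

beam 1: φ=-90°, α=255°
  d=(-0.2588,-0.9659)  start (5,8)  tX=1.3523 tY=0.2692  stride 1/|dx|=3.8637 1/|dy|=1.0353
    cross y-line → (5,7), t=0.2692
    cross y-line → (5,6), t=1.3044
    cross x-line → (4,6), t=1.3523 (wall)
  → r_1 = 1.3523
beam 2: φ=-45°, α=300°
  d=(0.5000,-0.8660)  start (5,8)  tX=1.3000 tY=0.3002  stride 1/|dx|=2.0000 1/|dy|=1.1547
    cross y-line → (5,7), t=0.3002
    cross x-line → (6,7), t=1.3000
    cross y-line → (6,6), t=1.4549
    cross y-line → (6,5), t=2.6096 (wall)
  → r_2 = 2.6096
beam 3: φ=0°, α=345°
  d=(0.9659,-0.2588)  start (5,8)  tX=0.6729 tY=1.0046  stride 1/|dx|=1.0353 1/|dy|=3.8637
    cross x-line → (6,8), t=0.6729 (wall)
  → r_3 = 0.6729
beam 4: φ=45°, α=30°
  d=(0.8660,0.5000)  start (5,8)  tX=0.7506 tY=1.4800  stride 1/|dx|=1.1547 1/|dy|=2.0000
    cross x-line → (6,8), t=0.7506 (wall)
  → r_4 = 0.7506
beam 5: φ=90°, α=75°
  d=(0.2588,0.9659)  start (5,8)  tX=2.5114 tY=0.7661  stride 1/|dx|=3.8637 1/|dy|=1.0353
    cross y-line → (5,9), t=0.7661 (wall)
  → r_5 = 0.7661

ranges = [1.3523, 2.6096, 0.6729, 0.7506, 0.7661]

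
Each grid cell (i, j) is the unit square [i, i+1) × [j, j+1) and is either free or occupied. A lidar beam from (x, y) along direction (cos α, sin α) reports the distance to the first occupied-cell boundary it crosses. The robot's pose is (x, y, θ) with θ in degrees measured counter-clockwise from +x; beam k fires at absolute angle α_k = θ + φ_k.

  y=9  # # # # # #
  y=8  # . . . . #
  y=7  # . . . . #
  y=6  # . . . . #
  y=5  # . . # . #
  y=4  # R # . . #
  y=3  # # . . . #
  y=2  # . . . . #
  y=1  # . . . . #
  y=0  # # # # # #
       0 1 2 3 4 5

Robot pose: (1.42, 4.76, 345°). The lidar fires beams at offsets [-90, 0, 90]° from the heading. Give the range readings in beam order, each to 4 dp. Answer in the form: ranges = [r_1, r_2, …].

beam 1: φ=-90°, α=255°
  d=(-0.2588,-0.9659)  start (1,4)  tX=1.6228 tY=0.7868  stride 1/|dx|=3.8637 1/|dy|=1.0353
    cross y-line → (1,3), t=0.7868 (wall)
  → r_1 = 0.7868
beam 2: φ=0°, α=345°
  d=(0.9659,-0.2588)  start (1,4)  tX=0.6005 tY=2.9364  stride 1/|dx|=1.0353 1/|dy|=3.8637
    cross x-line → (2,4), t=0.6005 (wall)
  → r_2 = 0.6005
beam 3: φ=90°, α=75°
  d=(0.2588,0.9659)  start (1,4)  tX=2.2409 tY=0.2485  stride 1/|dx|=3.8637 1/|dy|=1.0353
    cross y-line → (1,5), t=0.2485
    cross y-line → (1,6), t=1.2837
    cross x-line → (2,6), t=2.2409
    cross y-line → (2,7), t=2.3190
    cross y-line → (2,8), t=3.3543
    cross y-line → (2,9), t=4.3896 (wall)
  → r_3 = 4.3896

ranges = [0.7868, 0.6005, 4.3896]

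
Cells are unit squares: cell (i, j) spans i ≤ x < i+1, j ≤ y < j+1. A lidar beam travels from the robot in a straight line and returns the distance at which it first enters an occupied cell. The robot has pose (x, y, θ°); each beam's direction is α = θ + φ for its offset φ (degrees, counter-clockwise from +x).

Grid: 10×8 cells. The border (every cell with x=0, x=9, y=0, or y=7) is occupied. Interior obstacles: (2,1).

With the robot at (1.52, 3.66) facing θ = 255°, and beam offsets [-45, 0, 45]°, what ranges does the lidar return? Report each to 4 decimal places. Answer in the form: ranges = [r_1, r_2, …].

ranges = [0.6004, 2.0091, 1.9168]

beam 1: φ=-45°, α=210°
  direction (-0.8660, -0.5000); cell (1,3); t to first gridline: x 0.6004, y 1.3200 (then +1.1547 / +2.0000)
    (0,3) via x @ 0.6004  # hit
  → r_1 = 0.6004
beam 2: φ=0°, α=255°
  direction (-0.2588, -0.9659); cell (1,3); t to first gridline: x 2.0091, y 0.6833 (then +3.8637 / +1.0353)
    (1,2) via y @ 0.6833
    (1,1) via y @ 1.7186
    (0,1) via x @ 2.0091  # hit
  → r_2 = 2.0091
beam 3: φ=45°, α=300°
  direction (0.5000, -0.8660); cell (1,3); t to first gridline: x 0.9600, y 0.7621 (then +2.0000 / +1.1547)
    (1,2) via y @ 0.7621
    (2,2) via x @ 0.9600
    (2,1) via y @ 1.9168  # hit
  → r_3 = 1.9168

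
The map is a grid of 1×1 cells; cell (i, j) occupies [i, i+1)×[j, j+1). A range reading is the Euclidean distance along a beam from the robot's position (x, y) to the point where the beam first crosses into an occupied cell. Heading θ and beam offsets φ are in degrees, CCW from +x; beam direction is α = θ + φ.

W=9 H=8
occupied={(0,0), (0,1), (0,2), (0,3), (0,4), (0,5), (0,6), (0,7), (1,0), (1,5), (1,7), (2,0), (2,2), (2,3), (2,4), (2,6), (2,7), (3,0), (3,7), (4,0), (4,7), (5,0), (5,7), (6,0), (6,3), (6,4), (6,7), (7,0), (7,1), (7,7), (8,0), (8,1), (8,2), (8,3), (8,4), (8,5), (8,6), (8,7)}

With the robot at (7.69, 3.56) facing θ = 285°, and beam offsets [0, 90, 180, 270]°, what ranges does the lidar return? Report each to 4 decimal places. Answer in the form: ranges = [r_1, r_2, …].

beam 1: φ=0°, α=285°
  d=(0.2588,-0.9659)  start (7,3)  tX=1.1977 tY=0.5798  stride 1/|dx|=3.8637 1/|dy|=1.0353
    cross y-line → (7,2), t=0.5798
    cross x-line → (8,2), t=1.1977 (wall)
  → r_1 = 1.1977
beam 2: φ=90°, α=15°
  d=(0.9659,0.2588)  start (7,3)  tX=0.3209 tY=1.7000  stride 1/|dx|=1.0353 1/|dy|=3.8637
    cross x-line → (8,3), t=0.3209 (wall)
  → r_2 = 0.3209
beam 3: φ=180°, α=105°
  d=(-0.2588,0.9659)  start (7,3)  tX=2.6660 tY=0.4555  stride 1/|dx|=3.8637 1/|dy|=1.0353
    cross y-line → (7,4), t=0.4555
    cross y-line → (7,5), t=1.4908
    cross y-line → (7,6), t=2.5261
    cross x-line → (6,6), t=2.6660
    cross y-line → (6,7), t=3.5614 (wall)
  → r_3 = 3.5614
beam 4: φ=270°, α=195°
  d=(-0.9659,-0.2588)  start (7,3)  tX=0.7143 tY=2.1637  stride 1/|dx|=1.0353 1/|dy|=3.8637
    cross x-line → (6,3), t=0.7143 (wall)
  → r_4 = 0.7143

ranges = [1.1977, 0.3209, 3.5614, 0.7143]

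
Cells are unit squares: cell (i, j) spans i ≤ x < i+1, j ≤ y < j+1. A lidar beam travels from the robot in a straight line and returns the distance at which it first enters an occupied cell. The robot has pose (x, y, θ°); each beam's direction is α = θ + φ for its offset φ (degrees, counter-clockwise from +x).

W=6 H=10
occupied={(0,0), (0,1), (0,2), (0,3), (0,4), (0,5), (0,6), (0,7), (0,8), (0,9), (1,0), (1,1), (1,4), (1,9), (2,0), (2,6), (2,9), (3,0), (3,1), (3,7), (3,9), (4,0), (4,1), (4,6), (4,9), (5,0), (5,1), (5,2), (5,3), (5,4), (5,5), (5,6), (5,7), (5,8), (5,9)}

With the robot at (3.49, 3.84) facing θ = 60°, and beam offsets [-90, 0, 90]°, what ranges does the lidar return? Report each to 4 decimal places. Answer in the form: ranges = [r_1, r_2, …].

ranges = [1.7436, 2.4942, 1.7205]

beam 1: φ=-90°, α=330°
  d=(0.8660,-0.5000)  start (3,3)  tX=0.5889 tY=1.6800  stride 1/|dx|=1.1547 1/|dy|=2.0000
    cross x-line → (4,3), t=0.5889
    cross y-line → (4,2), t=1.6800
    cross x-line → (5,2), t=1.7436 (wall)
  → r_1 = 1.7436
beam 2: φ=0°, α=60°
  d=(0.5000,0.8660)  start (3,3)  tX=1.0200 tY=0.1848  stride 1/|dx|=2.0000 1/|dy|=1.1547
    cross y-line → (3,4), t=0.1848
    cross x-line → (4,4), t=1.0200
    cross y-line → (4,5), t=1.3395
    cross y-line → (4,6), t=2.4942 (wall)
  → r_2 = 2.4942
beam 3: φ=90°, α=150°
  d=(-0.8660,0.5000)  start (3,3)  tX=0.5658 tY=0.3200  stride 1/|dx|=1.1547 1/|dy|=2.0000
    cross y-line → (3,4), t=0.3200
    cross x-line → (2,4), t=0.5658
    cross x-line → (1,4), t=1.7205 (wall)
  → r_3 = 1.7205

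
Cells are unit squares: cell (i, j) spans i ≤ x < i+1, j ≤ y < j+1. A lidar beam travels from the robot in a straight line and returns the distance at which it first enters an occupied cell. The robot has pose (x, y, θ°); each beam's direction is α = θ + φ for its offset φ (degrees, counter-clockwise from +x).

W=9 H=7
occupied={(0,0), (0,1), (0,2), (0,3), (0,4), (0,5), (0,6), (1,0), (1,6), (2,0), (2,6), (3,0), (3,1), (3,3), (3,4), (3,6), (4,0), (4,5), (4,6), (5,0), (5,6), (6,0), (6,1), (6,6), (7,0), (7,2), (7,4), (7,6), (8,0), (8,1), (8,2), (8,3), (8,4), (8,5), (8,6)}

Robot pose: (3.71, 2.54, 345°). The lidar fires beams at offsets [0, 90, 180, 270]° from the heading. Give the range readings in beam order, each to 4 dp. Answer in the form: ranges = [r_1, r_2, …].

ranges = [2.3708, 0.4762, 2.8056, 0.5590]

beam 1: φ=0°, α=345°
  direction (0.9659, -0.2588); cell (3,2); t to first gridline: x 0.3002, y 2.0864 (then +1.0353 / +3.8637)
    (4,2) via x @ 0.3002
    (5,2) via x @ 1.3355
    (5,1) via y @ 2.0864
    (6,1) via x @ 2.3708  # hit
  → r_1 = 2.3708
beam 2: φ=90°, α=75°
  direction (0.2588, 0.9659); cell (3,2); t to first gridline: x 1.1205, y 0.4762 (then +3.8637 / +1.0353)
    (3,3) via y @ 0.4762  # hit
  → r_2 = 0.4762
beam 3: φ=180°, α=165°
  direction (-0.9659, 0.2588); cell (3,2); t to first gridline: x 0.7350, y 1.7773 (then +1.0353 / +3.8637)
    (2,2) via x @ 0.7350
    (1,2) via x @ 1.7703
    (1,3) via y @ 1.7773
    (0,3) via x @ 2.8056  # hit
  → r_3 = 2.8056
beam 4: φ=270°, α=255°
  direction (-0.2588, -0.9659); cell (3,2); t to first gridline: x 2.7432, y 0.5590 (then +3.8637 / +1.0353)
    (3,1) via y @ 0.5590  # hit
  → r_4 = 0.5590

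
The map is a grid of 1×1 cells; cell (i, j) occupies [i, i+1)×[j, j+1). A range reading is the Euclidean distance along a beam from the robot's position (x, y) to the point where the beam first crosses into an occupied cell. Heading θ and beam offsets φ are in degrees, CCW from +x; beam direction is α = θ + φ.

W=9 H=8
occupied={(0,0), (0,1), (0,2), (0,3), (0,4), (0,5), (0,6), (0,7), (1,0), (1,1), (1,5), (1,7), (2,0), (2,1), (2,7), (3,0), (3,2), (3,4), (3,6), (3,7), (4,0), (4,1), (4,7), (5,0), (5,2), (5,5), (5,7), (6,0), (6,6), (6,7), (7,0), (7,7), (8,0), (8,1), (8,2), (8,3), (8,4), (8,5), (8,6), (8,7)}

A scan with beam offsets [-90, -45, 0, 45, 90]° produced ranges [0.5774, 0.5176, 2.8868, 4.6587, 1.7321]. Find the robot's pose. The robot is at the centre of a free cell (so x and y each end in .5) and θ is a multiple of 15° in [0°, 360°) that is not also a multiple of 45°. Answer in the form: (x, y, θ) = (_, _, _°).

Enumerate (i+0.5, j+0.5, θ) over the 32 free cells and 16 admissible headings. For each, cast all 5 beams and compare to the given ranges.
  (3.5, 3.5, 285°): beam 1 = 2.5882 ≠ 0.5774 ✗
  (5.5, 4.5, 15°): beam 1 = 1.5529 ≠ 0.5774 ✗
  (6.5, 3.5, 150°): beam 1 = 3.0000 ≠ 0.5774 ✗
  (4.5, 2.5, 195°): beam 1 = 1.9319 ≠ 0.5774 ✗
  …
  (6.5, 5.5, 240°): r_1=0.5774, r_2=0.5176, r_3=2.8868, r_4=4.6587, r_5=1.7321 — all match ✓
Unique over the lattice → pose = (6.5, 5.5, 240°).

(x, y, θ) = (6.5, 5.5, 240°)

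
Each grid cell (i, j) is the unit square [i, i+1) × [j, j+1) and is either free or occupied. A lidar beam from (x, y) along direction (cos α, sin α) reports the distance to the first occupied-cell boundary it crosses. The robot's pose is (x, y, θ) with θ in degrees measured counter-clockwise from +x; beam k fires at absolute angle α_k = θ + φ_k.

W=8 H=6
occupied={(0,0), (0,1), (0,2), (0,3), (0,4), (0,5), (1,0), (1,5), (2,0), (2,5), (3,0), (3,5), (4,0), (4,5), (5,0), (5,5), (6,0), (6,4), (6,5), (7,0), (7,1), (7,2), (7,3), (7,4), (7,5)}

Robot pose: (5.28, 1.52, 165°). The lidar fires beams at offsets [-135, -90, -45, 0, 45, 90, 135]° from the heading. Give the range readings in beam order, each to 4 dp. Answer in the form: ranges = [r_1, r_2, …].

ranges = [1.9861, 2.7819, 4.0184, 4.4310, 1.0400, 0.5383, 0.6004]

beam 1: φ=-135°, α=30°
  cosα=0.8660 sinα=0.5000 | (5,1) | tMaxX 0.8314 tMaxY 0.9600 | tΔX 1.1547 tΔY 2.0000
    t=0.8314 [x] (6,1)
    t=0.9600 [y] (6,2)
    t=1.9861 [x] (7,2) — stop
  → r_1 = 1.9861
beam 2: φ=-90°, α=75°
  cosα=0.2588 sinα=0.9659 | (5,1) | tMaxX 2.7819 tMaxY 0.4969 | tΔX 3.8637 tΔY 1.0353
    t=0.4969 [y] (5,2)
    t=1.5322 [y] (5,3)
    t=2.5675 [y] (5,4)
    t=2.7819 [x] (6,4) — stop
  → r_2 = 2.7819
beam 3: φ=-45°, α=120°
  cosα=-0.5000 sinα=0.8660 | (5,1) | tMaxX 0.5600 tMaxY 0.5543 | tΔX 2.0000 tΔY 1.1547
    t=0.5543 [y] (5,2)
    t=0.5600 [x] (4,2)
    t=1.7090 [y] (4,3)
    t=2.5600 [x] (3,3)
    t=2.8637 [y] (3,4)
    t=4.0184 [y] (3,5) — stop
  → r_3 = 4.0184
beam 4: φ=0°, α=165°
  cosα=-0.9659 sinα=0.2588 | (5,1) | tMaxX 0.2899 tMaxY 1.8546 | tΔX 1.0353 tΔY 3.8637
    t=0.2899 [x] (4,1)
    t=1.3252 [x] (3,1)
    t=1.8546 [y] (3,2)
    t=2.3604 [x] (2,2)
    t=3.3957 [x] (1,2)
    t=4.4310 [x] (0,2) — stop
  → r_4 = 4.4310
beam 5: φ=45°, α=210°
  cosα=-0.8660 sinα=-0.5000 | (5,1) | tMaxX 0.3233 tMaxY 1.0400 | tΔX 1.1547 tΔY 2.0000
    t=0.3233 [x] (4,1)
    t=1.0400 [y] (4,0) — stop
  → r_5 = 1.0400
beam 6: φ=90°, α=255°
  cosα=-0.2588 sinα=-0.9659 | (5,1) | tMaxX 1.0818 tMaxY 0.5383 | tΔX 3.8637 tΔY 1.0353
    t=0.5383 [y] (5,0) — stop
  → r_6 = 0.5383
beam 7: φ=135°, α=300°
  cosα=0.5000 sinα=-0.8660 | (5,1) | tMaxX 1.4400 tMaxY 0.6004 | tΔX 2.0000 tΔY 1.1547
    t=0.6004 [y] (5,0) — stop
  → r_7 = 0.6004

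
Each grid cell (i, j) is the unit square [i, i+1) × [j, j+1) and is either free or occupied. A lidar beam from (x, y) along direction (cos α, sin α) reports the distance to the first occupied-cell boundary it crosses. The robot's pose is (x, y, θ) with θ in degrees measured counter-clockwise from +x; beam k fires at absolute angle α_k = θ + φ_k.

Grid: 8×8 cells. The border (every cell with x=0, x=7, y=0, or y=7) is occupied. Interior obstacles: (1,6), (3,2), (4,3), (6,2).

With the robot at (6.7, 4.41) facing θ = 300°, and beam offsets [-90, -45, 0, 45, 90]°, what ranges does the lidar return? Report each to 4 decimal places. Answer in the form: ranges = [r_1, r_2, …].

beam 1: φ=-90°, α=210°
  dir = (cos 210°, sin 210°) = (-0.8660, -0.5000); from cell (6,4)
  next x-line at t=0.8083, next y-line at t=0.8200; Δt_x=1.1547, Δt_y=2.0000
    x: enter (5,4) at t=0.8083
    y: enter (5,3) at t=0.8200
    x: enter (4,3) at t=1.9630 ← occupied
  → r_1 = 1.9630
beam 2: φ=-45°, α=255°
  dir = (cos 255°, sin 255°) = (-0.2588, -0.9659); from cell (6,4)
  next x-line at t=2.7046, next y-line at t=0.4245; Δt_x=3.8637, Δt_y=1.0353
    y: enter (6,3) at t=0.4245
    y: enter (6,2) at t=1.4597 ← occupied
  → r_2 = 1.4597
beam 3: φ=0°, α=300°
  dir = (cos 300°, sin 300°) = (0.5000, -0.8660); from cell (6,4)
  next x-line at t=0.6000, next y-line at t=0.4734; Δt_x=2.0000, Δt_y=1.1547
    y: enter (6,3) at t=0.4734
    x: enter (7,3) at t=0.6000 ← occupied
  → r_3 = 0.6000
beam 4: φ=45°, α=345°
  dir = (cos 345°, sin 345°) = (0.9659, -0.2588); from cell (6,4)
  next x-line at t=0.3106, next y-line at t=1.5841; Δt_x=1.0353, Δt_y=3.8637
    x: enter (7,4) at t=0.3106 ← occupied
  → r_4 = 0.3106
beam 5: φ=90°, α=30°
  dir = (cos 30°, sin 30°) = (0.8660, 0.5000); from cell (6,4)
  next x-line at t=0.3464, next y-line at t=1.1800; Δt_x=1.1547, Δt_y=2.0000
    x: enter (7,4) at t=0.3464 ← occupied
  → r_5 = 0.3464

ranges = [1.9630, 1.4597, 0.6000, 0.3106, 0.3464]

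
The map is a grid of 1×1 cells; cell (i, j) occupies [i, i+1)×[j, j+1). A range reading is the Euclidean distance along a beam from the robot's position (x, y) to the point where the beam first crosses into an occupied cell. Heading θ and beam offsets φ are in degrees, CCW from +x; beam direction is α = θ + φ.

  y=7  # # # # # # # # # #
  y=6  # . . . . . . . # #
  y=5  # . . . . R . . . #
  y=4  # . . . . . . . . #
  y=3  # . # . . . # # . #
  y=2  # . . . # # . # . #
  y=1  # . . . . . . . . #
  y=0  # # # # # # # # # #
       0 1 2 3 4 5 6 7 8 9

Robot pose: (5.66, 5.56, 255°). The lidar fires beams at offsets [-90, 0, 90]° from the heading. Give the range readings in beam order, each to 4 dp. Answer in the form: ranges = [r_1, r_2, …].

ranges = [4.8244, 2.6503, 3.4578]

beam 1: φ=-90°, α=165°
  d=(-0.9659,0.2588)  start (5,5)  tX=0.6833 tY=1.7000  stride 1/|dx|=1.0353 1/|dy|=3.8637
    cross x-line → (4,5), t=0.6833
    cross y-line → (4,6), t=1.7000
    cross x-line → (3,6), t=1.7186
    cross x-line → (2,6), t=2.7538
    cross x-line → (1,6), t=3.7891
    cross x-line → (0,6), t=4.8244 (wall)
  → r_1 = 4.8244
beam 2: φ=0°, α=255°
  d=(-0.2588,-0.9659)  start (5,5)  tX=2.5500 tY=0.5798  stride 1/|dx|=3.8637 1/|dy|=1.0353
    cross y-line → (5,4), t=0.5798
    cross y-line → (5,3), t=1.6150
    cross x-line → (4,3), t=2.5500
    cross y-line → (4,2), t=2.6503 (wall)
  → r_2 = 2.6503
beam 3: φ=90°, α=345°
  d=(0.9659,-0.2588)  start (5,5)  tX=0.3520 tY=2.1637  stride 1/|dx|=1.0353 1/|dy|=3.8637
    cross x-line → (6,5), t=0.3520
    cross x-line → (7,5), t=1.3873
    cross y-line → (7,4), t=2.1637
    cross x-line → (8,4), t=2.4225
    cross x-line → (9,4), t=3.4578 (wall)
  → r_3 = 3.4578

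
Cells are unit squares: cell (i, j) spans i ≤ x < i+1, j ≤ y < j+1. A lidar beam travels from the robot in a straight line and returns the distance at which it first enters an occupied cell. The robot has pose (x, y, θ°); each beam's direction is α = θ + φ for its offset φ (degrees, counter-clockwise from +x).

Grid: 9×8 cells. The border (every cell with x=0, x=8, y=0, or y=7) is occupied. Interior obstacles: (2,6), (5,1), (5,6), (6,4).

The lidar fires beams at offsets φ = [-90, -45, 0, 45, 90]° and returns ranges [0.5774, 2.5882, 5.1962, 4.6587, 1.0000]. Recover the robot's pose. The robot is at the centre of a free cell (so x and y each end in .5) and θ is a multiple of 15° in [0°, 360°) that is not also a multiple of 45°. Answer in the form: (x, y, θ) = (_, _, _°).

Candidates: 38 free-cell centres × 16 headings = 608 poses. Raycast each; keep the one whose scan matches to 4 dp.
  (3.5, 6.5, 345°): beam 1 = 5.6940 ≠ 0.5774 ✗
  (3.5, 6.5, 120°): beam 1 = 1.0000 ≠ 0.5774 ✗
  (4.5, 1.5, 60°): beam 2 = 0.5176 ≠ 2.5882 ✗
  …
  (5.5, 5.5, 210°): r_1=0.5774, r_2=2.5882, r_3=5.1962, r_4=4.6587, r_5=1.0000 — all match ✓
Only this pose fits every beam.

(x, y, θ) = (5.5, 5.5, 210°)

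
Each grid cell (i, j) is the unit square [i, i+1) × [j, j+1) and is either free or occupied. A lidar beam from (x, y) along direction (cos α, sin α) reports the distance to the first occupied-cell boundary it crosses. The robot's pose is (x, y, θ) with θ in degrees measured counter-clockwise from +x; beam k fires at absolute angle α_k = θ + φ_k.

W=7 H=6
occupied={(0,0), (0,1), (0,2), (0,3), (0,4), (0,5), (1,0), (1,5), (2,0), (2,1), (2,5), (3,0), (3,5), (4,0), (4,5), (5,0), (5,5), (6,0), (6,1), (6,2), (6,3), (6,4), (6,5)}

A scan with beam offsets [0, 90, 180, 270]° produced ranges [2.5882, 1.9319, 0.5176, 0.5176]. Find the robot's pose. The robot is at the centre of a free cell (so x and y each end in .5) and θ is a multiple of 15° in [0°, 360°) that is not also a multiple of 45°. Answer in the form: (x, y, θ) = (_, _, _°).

(x, y, θ) = (1.5, 4.5, 285°)

Enumerate (i+0.5, j+0.5, θ) over the 19 free cells and 16 admissible headings. For each, cast all 4 beams and compare to the given ranges.
  (1.5, 1.5, 285°): beam 1 = 0.5176 ≠ 2.5882 ✗
  (4.5, 2.5, 300°): beam 1 = 1.7321 ≠ 2.5882 ✗
  (3.5, 2.5, 300°): beam 1 = 1.7321 ≠ 2.5882 ✗
  …
  (1.5, 4.5, 285°): r_1=2.5882, r_2=1.9319, r_3=0.5176, r_4=0.5176 — all match ✓
Only this pose fits every beam.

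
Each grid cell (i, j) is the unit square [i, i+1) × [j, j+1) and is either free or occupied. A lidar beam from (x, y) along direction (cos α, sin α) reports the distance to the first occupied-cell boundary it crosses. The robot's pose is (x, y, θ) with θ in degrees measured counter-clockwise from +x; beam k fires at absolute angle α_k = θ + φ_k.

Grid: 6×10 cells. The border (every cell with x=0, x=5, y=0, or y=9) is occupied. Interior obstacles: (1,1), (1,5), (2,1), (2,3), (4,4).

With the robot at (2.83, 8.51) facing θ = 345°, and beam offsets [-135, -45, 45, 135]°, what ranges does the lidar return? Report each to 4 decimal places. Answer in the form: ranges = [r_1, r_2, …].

ranges = [2.1131, 4.0530, 0.9800, 0.5658]

beam 1: φ=-135°, α=210°
  d=(-0.8660,-0.5000)  start (2,8)  tX=0.9584 tY=1.0200  stride 1/|dx|=1.1547 1/|dy|=2.0000
    cross x-line → (1,8), t=0.9584
    cross y-line → (1,7), t=1.0200
    cross x-line → (0,7), t=2.1131 (wall)
  → r_1 = 2.1131
beam 2: φ=-45°, α=300°
  d=(0.5000,-0.8660)  start (2,8)  tX=0.3400 tY=0.5889  stride 1/|dx|=2.0000 1/|dy|=1.1547
    cross x-line → (3,8), t=0.3400
    cross y-line → (3,7), t=0.5889
    cross y-line → (3,6), t=1.7436
    cross x-line → (4,6), t=2.3400
    cross y-line → (4,5), t=2.8983
    cross y-line → (4,4), t=4.0530 (wall)
  → r_2 = 4.0530
beam 3: φ=45°, α=30°
  d=(0.8660,0.5000)  start (2,8)  tX=0.1963 tY=0.9800  stride 1/|dx|=1.1547 1/|dy|=2.0000
    cross x-line → (3,8), t=0.1963
    cross y-line → (3,9), t=0.9800 (wall)
  → r_3 = 0.9800
beam 4: φ=135°, α=120°
  d=(-0.5000,0.8660)  start (2,8)  tX=1.6600 tY=0.5658  stride 1/|dx|=2.0000 1/|dy|=1.1547
    cross y-line → (2,9), t=0.5658 (wall)
  → r_4 = 0.5658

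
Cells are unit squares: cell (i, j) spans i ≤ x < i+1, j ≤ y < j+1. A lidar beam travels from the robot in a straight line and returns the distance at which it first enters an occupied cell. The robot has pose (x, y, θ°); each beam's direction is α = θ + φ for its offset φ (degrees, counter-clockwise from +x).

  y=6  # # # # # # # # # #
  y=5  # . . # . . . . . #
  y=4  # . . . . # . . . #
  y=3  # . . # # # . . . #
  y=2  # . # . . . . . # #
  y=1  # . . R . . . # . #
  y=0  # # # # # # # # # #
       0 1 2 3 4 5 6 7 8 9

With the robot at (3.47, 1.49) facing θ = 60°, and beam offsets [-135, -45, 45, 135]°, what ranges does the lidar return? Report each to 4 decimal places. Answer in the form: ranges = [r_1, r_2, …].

ranges = [0.5073, 4.6898, 1.5633, 1.8932]

beam 1: φ=-135°, α=285°
  direction (0.2588, -0.9659); cell (3,1); t to first gridline: x 2.0478, y 0.5073 (then +3.8637 / +1.0353)
    (3,0) via y @ 0.5073  # hit
  → r_1 = 0.5073
beam 2: φ=-45°, α=15°
  direction (0.9659, 0.2588); cell (3,1); t to first gridline: x 0.5487, y 1.9705 (then +1.0353 / +3.8637)
    (4,1) via x @ 0.5487
    (5,1) via x @ 1.5840
    (5,2) via y @ 1.9705
    (6,2) via x @ 2.6192
    (7,2) via x @ 3.6545
    (8,2) via x @ 4.6898  # hit
  → r_2 = 4.6898
beam 3: φ=45°, α=105°
  direction (-0.2588, 0.9659); cell (3,1); t to first gridline: x 1.8159, y 0.5280 (then +3.8637 / +1.0353)
    (3,2) via y @ 0.5280
    (3,3) via y @ 1.5633  # hit
  → r_3 = 1.5633
beam 4: φ=135°, α=195°
  direction (-0.9659, -0.2588); cell (3,1); t to first gridline: x 0.4866, y 1.8932 (then +1.0353 / +3.8637)
    (2,1) via x @ 0.4866
    (1,1) via x @ 1.5219
    (1,0) via y @ 1.8932  # hit
  → r_4 = 1.8932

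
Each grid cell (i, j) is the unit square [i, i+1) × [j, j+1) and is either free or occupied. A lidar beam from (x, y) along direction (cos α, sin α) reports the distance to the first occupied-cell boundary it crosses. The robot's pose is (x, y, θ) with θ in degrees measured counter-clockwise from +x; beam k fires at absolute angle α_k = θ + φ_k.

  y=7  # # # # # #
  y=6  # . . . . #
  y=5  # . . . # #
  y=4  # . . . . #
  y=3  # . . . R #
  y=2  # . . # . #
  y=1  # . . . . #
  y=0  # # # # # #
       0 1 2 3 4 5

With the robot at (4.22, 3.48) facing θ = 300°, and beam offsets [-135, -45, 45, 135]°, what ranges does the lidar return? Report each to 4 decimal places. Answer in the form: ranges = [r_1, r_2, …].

ranges = [3.3336, 0.8500, 0.8075, 1.5736]

beam 1: φ=-135°, α=165°
  d=(-0.9659,0.2588)  start (4,3)  tX=0.2278 tY=2.0091  stride 1/|dx|=1.0353 1/|dy|=3.8637
    cross x-line → (3,3), t=0.2278
    cross x-line → (2,3), t=1.2630
    cross y-line → (2,4), t=2.0091
    cross x-line → (1,4), t=2.2983
    cross x-line → (0,4), t=3.3336 (wall)
  → r_1 = 3.3336
beam 2: φ=-45°, α=255°
  d=(-0.2588,-0.9659)  start (4,3)  tX=0.8500 tY=0.4969  stride 1/|dx|=3.8637 1/|dy|=1.0353
    cross y-line → (4,2), t=0.4969
    cross x-line → (3,2), t=0.8500 (wall)
  → r_2 = 0.8500
beam 3: φ=45°, α=345°
  d=(0.9659,-0.2588)  start (4,3)  tX=0.8075 tY=1.8546  stride 1/|dx|=1.0353 1/|dy|=3.8637
    cross x-line → (5,3), t=0.8075 (wall)
  → r_3 = 0.8075
beam 4: φ=135°, α=75°
  d=(0.2588,0.9659)  start (4,3)  tX=3.0137 tY=0.5383  stride 1/|dx|=3.8637 1/|dy|=1.0353
    cross y-line → (4,4), t=0.5383
    cross y-line → (4,5), t=1.5736 (wall)
  → r_4 = 1.5736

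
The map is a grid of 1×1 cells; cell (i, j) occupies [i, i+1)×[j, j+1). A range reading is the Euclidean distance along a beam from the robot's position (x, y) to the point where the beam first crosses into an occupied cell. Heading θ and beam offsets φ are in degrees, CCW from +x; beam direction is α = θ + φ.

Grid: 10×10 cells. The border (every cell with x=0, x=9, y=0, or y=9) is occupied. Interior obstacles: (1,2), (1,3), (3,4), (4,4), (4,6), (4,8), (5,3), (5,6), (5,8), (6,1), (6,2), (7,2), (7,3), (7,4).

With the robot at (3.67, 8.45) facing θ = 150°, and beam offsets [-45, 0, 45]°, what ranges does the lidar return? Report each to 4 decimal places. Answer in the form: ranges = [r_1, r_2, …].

ranges = [0.5694, 1.1000, 2.7642]

beam 1: φ=-45°, α=105°
  dir = (cos 105°, sin 105°) = (-0.2588, 0.9659); from cell (3,8)
  next x-line at t=2.5887, next y-line at t=0.5694; Δt_x=3.8637, Δt_y=1.0353
    y: enter (3,9) at t=0.5694 ← occupied
  → r_1 = 0.5694
beam 2: φ=0°, α=150°
  dir = (cos 150°, sin 150°) = (-0.8660, 0.5000); from cell (3,8)
  next x-line at t=0.7736, next y-line at t=1.1000; Δt_x=1.1547, Δt_y=2.0000
    x: enter (2,8) at t=0.7736
    y: enter (2,9) at t=1.1000 ← occupied
  → r_2 = 1.1000
beam 3: φ=45°, α=195°
  dir = (cos 195°, sin 195°) = (-0.9659, -0.2588); from cell (3,8)
  next x-line at t=0.6936, next y-line at t=1.7387; Δt_x=1.0353, Δt_y=3.8637
    x: enter (2,8) at t=0.6936
    x: enter (1,8) at t=1.7289
    y: enter (1,7) at t=1.7387
    x: enter (0,7) at t=2.7642 ← occupied
  → r_3 = 2.7642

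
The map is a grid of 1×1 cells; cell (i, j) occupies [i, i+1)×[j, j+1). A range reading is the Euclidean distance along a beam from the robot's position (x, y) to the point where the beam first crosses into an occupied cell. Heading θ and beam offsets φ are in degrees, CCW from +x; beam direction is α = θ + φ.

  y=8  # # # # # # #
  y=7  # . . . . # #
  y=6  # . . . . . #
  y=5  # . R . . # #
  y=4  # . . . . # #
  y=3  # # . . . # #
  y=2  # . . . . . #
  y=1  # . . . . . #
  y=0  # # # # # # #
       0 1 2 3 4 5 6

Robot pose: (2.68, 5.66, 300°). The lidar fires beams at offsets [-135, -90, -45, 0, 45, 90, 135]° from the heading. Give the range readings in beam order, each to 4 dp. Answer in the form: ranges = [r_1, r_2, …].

ranges = [1.7393, 1.9399, 2.6273, 5.3809, 2.4018, 2.6800, 2.4225]

beam 1: φ=-135°, α=165°
  cosα=-0.9659 sinα=0.2588 | (2,5) | tMaxX 0.7040 tMaxY 1.3137 | tΔX 1.0353 tΔY 3.8637
    t=0.7040 [x] (1,5)
    t=1.3137 [y] (1,6)
    t=1.7393 [x] (0,6) — stop
  → r_1 = 1.7393
beam 2: φ=-90°, α=210°
  cosα=-0.8660 sinα=-0.5000 | (2,5) | tMaxX 0.7852 tMaxY 1.3200 | tΔX 1.1547 tΔY 2.0000
    t=0.7852 [x] (1,5)
    t=1.3200 [y] (1,4)
    t=1.9399 [x] (0,4) — stop
  → r_2 = 1.9399
beam 3: φ=-45°, α=255°
  cosα=-0.2588 sinα=-0.9659 | (2,5) | tMaxX 2.6273 tMaxY 0.6833 | tΔX 3.8637 tΔY 1.0353
    t=0.6833 [y] (2,4)
    t=1.7186 [y] (2,3)
    t=2.6273 [x] (1,3) — stop
  → r_3 = 2.6273
beam 4: φ=0°, α=300°
  cosα=0.5000 sinα=-0.8660 | (2,5) | tMaxX 0.6400 tMaxY 0.7621 | tΔX 2.0000 tΔY 1.1547
    t=0.6400 [x] (3,5)
    t=0.7621 [y] (3,4)
    t=1.9168 [y] (3,3)
    t=2.6400 [x] (4,3)
    t=3.0715 [y] (4,2)
    t=4.2262 [y] (4,1)
    t=4.6400 [x] (5,1)
    t=5.3809 [y] (5,0) — stop
  → r_4 = 5.3809
beam 5: φ=45°, α=345°
  cosα=0.9659 sinα=-0.2588 | (2,5) | tMaxX 0.3313 tMaxY 2.5500 | tΔX 1.0353 tΔY 3.8637
    t=0.3313 [x] (3,5)
    t=1.3666 [x] (4,5)
    t=2.4018 [x] (5,5) — stop
  → r_5 = 2.4018
beam 6: φ=90°, α=30°
  cosα=0.8660 sinα=0.5000 | (2,5) | tMaxX 0.3695 tMaxY 0.6800 | tΔX 1.1547 tΔY 2.0000
    t=0.3695 [x] (3,5)
    t=0.6800 [y] (3,6)
    t=1.5242 [x] (4,6)
    t=2.6789 [x] (5,6)
    t=2.6800 [y] (5,7) — stop
  → r_6 = 2.6800
beam 7: φ=135°, α=75°
  cosα=0.2588 sinα=0.9659 | (2,5) | tMaxX 1.2364 tMaxY 0.3520 | tΔX 3.8637 tΔY 1.0353
    t=0.3520 [y] (2,6)
    t=1.2364 [x] (3,6)
    t=1.3873 [y] (3,7)
    t=2.4225 [y] (3,8) — stop
  → r_7 = 2.4225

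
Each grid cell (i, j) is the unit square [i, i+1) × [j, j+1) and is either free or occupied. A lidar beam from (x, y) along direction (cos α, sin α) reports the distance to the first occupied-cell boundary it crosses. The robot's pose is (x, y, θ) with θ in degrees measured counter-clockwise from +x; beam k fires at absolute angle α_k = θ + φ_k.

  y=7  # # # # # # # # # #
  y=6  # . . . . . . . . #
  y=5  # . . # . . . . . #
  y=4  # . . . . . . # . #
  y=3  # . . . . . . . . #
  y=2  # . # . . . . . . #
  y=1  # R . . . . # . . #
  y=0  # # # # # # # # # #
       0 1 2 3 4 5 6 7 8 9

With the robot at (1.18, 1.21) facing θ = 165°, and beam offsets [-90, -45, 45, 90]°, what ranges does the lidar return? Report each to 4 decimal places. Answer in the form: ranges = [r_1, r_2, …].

ranges = [5.9942, 0.3600, 0.2078, 0.2174]

beam 1: φ=-90°, α=75°
  cosα=0.2588 sinα=0.9659 | (1,1) | tMaxX 3.1682 tMaxY 0.8179 | tΔX 3.8637 tΔY 1.0353
    t=0.8179 [y] (1,2)
    t=1.8531 [y] (1,3)
    t=2.8884 [y] (1,4)
    t=3.1682 [x] (2,4)
    t=3.9237 [y] (2,5)
    t=4.9590 [y] (2,6)
    t=5.9942 [y] (2,7) — stop
  → r_1 = 5.9942
beam 2: φ=-45°, α=120°
  cosα=-0.5000 sinα=0.8660 | (1,1) | tMaxX 0.3600 tMaxY 0.9122 | tΔX 2.0000 tΔY 1.1547
    t=0.3600 [x] (0,1) — stop
  → r_2 = 0.3600
beam 3: φ=45°, α=210°
  cosα=-0.8660 sinα=-0.5000 | (1,1) | tMaxX 0.2078 tMaxY 0.4200 | tΔX 1.1547 tΔY 2.0000
    t=0.2078 [x] (0,1) — stop
  → r_3 = 0.2078
beam 4: φ=90°, α=255°
  cosα=-0.2588 sinα=-0.9659 | (1,1) | tMaxX 0.6955 tMaxY 0.2174 | tΔX 3.8637 tΔY 1.0353
    t=0.2174 [y] (1,0) — stop
  → r_4 = 0.2174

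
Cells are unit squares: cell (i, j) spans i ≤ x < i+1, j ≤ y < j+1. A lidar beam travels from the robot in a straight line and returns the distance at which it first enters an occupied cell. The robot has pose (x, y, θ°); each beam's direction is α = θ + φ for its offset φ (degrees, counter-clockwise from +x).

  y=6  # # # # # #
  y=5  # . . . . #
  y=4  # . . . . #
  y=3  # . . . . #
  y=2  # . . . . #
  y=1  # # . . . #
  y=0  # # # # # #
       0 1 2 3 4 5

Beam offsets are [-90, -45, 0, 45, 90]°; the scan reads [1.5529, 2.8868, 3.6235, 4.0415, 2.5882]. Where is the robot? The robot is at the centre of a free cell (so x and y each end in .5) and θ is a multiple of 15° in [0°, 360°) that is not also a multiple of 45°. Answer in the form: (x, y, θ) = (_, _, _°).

Enumerate (i+0.5, j+0.5, θ) over the 19 free cells and 16 admissible headings. For each, cast all 5 beams and compare to the given ranges.
  (4.5, 3.5, 240°): beam 1 = 4.0415 ≠ 1.5529 ✗
  (2.5, 5.5, 120°): beam 1 = 1.0000 ≠ 1.5529 ✗
  (3.5, 4.5, 210°): beam 1 = 1.7321 ≠ 1.5529 ✗
  …
  (1.5, 3.5, 345°): r_1=1.5529, r_2=2.8868, r_3=3.6235, r_4=4.0415, r_5=2.5882 — all match ✓
Only this pose fits every beam.

(x, y, θ) = (1.5, 3.5, 345°)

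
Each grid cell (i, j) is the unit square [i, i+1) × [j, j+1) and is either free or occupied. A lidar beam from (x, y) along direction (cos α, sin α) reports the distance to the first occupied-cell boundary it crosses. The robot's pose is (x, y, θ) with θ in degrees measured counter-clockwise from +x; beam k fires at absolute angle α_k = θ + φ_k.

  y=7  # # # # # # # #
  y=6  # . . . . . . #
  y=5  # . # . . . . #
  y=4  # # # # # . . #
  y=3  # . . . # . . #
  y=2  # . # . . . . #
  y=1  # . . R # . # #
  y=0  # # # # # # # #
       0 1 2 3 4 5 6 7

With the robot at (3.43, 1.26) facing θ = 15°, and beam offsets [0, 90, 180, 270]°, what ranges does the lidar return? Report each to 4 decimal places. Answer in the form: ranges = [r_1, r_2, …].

beam 1: φ=0°, α=15°
  cosα=0.9659 sinα=0.2588 | (3,1) | tMaxX 0.5901 tMaxY 2.8591 | tΔX 1.0353 tΔY 3.8637
    t=0.5901 [x] (4,1) — stop
  → r_1 = 0.5901
beam 2: φ=90°, α=105°
  cosα=-0.2588 sinα=0.9659 | (3,1) | tMaxX 1.6614 tMaxY 0.7661 | tΔX 3.8637 tΔY 1.0353
    t=0.7661 [y] (3,2)
    t=1.6614 [x] (2,2) — stop
  → r_2 = 1.6614
beam 3: φ=180°, α=195°
  cosα=-0.9659 sinα=-0.2588 | (3,1) | tMaxX 0.4452 tMaxY 1.0046 | tΔX 1.0353 tΔY 3.8637
    t=0.4452 [x] (2,1)
    t=1.0046 [y] (2,0) — stop
  → r_3 = 1.0046
beam 4: φ=270°, α=285°
  cosα=0.2588 sinα=-0.9659 | (3,1) | tMaxX 2.2023 tMaxY 0.2692 | tΔX 3.8637 tΔY 1.0353
    t=0.2692 [y] (3,0) — stop
  → r_4 = 0.2692

ranges = [0.5901, 1.6614, 1.0046, 0.2692]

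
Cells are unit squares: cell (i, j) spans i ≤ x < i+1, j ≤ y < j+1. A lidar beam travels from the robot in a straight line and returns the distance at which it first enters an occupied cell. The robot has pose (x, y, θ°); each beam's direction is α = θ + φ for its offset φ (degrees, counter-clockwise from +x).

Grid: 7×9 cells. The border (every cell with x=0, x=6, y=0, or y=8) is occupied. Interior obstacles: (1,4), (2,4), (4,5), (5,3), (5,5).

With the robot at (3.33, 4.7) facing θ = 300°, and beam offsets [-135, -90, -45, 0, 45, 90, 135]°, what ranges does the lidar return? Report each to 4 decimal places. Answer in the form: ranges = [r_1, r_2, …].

ranges = [0.3416, 0.3811, 3.8305, 4.2724, 2.7046, 0.7736, 3.4164]

beam 1: φ=-135°, α=165°
  dir = (cos 165°, sin 165°) = (-0.9659, 0.2588); from cell (3,4)
  next x-line at t=0.3416, next y-line at t=1.1591; Δt_x=1.0353, Δt_y=3.8637
    x: enter (2,4) at t=0.3416 ← occupied
  → r_1 = 0.3416
beam 2: φ=-90°, α=210°
  dir = (cos 210°, sin 210°) = (-0.8660, -0.5000); from cell (3,4)
  next x-line at t=0.3811, next y-line at t=1.4000; Δt_x=1.1547, Δt_y=2.0000
    x: enter (2,4) at t=0.3811 ← occupied
  → r_2 = 0.3811
beam 3: φ=-45°, α=255°
  dir = (cos 255°, sin 255°) = (-0.2588, -0.9659); from cell (3,4)
  next x-line at t=1.2750, next y-line at t=0.7247; Δt_x=3.8637, Δt_y=1.0353
    y: enter (3,3) at t=0.7247
    x: enter (2,3) at t=1.2750
    y: enter (2,2) at t=1.7600
    y: enter (2,1) at t=2.7952
    y: enter (2,0) at t=3.8305 ← occupied
  → r_3 = 3.8305
beam 4: φ=0°, α=300°
  dir = (cos 300°, sin 300°) = (0.5000, -0.8660); from cell (3,4)
  next x-line at t=1.3400, next y-line at t=0.8083; Δt_x=2.0000, Δt_y=1.1547
    y: enter (3,3) at t=0.8083
    x: enter (4,3) at t=1.3400
    y: enter (4,2) at t=1.9630
    y: enter (4,1) at t=3.1177
    x: enter (5,1) at t=3.3400
    y: enter (5,0) at t=4.2724 ← occupied
  → r_4 = 4.2724
beam 5: φ=45°, α=345°
  dir = (cos 345°, sin 345°) = (0.9659, -0.2588); from cell (3,4)
  next x-line at t=0.6936, next y-line at t=2.7046; Δt_x=1.0353, Δt_y=3.8637
    x: enter (4,4) at t=0.6936
    x: enter (5,4) at t=1.7289
    y: enter (5,3) at t=2.7046 ← occupied
  → r_5 = 2.7046
beam 6: φ=90°, α=30°
  dir = (cos 30°, sin 30°) = (0.8660, 0.5000); from cell (3,4)
  next x-line at t=0.7736, next y-line at t=0.6000; Δt_x=1.1547, Δt_y=2.0000
    y: enter (3,5) at t=0.6000
    x: enter (4,5) at t=0.7736 ← occupied
  → r_6 = 0.7736
beam 7: φ=135°, α=75°
  dir = (cos 75°, sin 75°) = (0.2588, 0.9659); from cell (3,4)
  next x-line at t=2.5887, next y-line at t=0.3106; Δt_x=3.8637, Δt_y=1.0353
    y: enter (3,5) at t=0.3106
    y: enter (3,6) at t=1.3459
    y: enter (3,7) at t=2.3811
    x: enter (4,7) at t=2.5887
    y: enter (4,8) at t=3.4164 ← occupied
  → r_7 = 3.4164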